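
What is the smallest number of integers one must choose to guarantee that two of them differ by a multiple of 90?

Use the pigeonhole principle on residue classes: two integers differ by a multiple of 90 exactly when they share a remainder mod 90.
There are 90 residue classes mod 90, so 90 integers can all lie in distinct classes.
One more integer must repeat a residue, giving a difference divisible by 90. So n = 90 + 1 = 91.

91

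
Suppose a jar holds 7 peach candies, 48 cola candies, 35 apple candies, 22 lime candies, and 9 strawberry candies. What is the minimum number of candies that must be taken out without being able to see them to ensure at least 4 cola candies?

The worst case draws every non-cola candy first: 7 + 35 + 22 + 9 = 73.
The next 4 draws are then forced to be cola, giving 73 + 4 = 77.

77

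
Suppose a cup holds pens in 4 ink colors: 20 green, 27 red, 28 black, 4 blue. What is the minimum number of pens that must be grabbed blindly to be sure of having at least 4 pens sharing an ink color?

The worst case takes 3 pens of each ink color without reaching 4 of any: 4 × 3 = 12.
The next pen must bring some ink color to 4, so 12 + 1 = 13.

13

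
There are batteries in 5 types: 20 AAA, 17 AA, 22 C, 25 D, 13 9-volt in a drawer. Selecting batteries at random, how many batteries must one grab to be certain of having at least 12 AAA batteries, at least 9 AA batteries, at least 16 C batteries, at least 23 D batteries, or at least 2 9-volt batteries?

58

The worst case stops just short of every target: 11 AAA, 8 AA, 15 C, 22 D, 1 9-volt — 11 + 8 + 15 + 22 + 1 = 57 batteries.
One more battery must push some type to its target, so 57 + 1 = 58.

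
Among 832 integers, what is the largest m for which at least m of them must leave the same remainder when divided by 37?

The 832 integers fall into 37 residue classes modulo 37.
If each of the 37 residue classes modulo 37 held at most 22, the total would be at most 37 × 22 = 814 < 832, a contradiction.
So at least one holds ⌈832/37⌉ = 23.

23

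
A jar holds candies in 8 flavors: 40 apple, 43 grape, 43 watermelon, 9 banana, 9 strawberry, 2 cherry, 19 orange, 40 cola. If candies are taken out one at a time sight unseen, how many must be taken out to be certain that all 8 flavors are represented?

204

The hardest flavor to obtain is cherry: we could draw every other candy first — 205 − 2 = 203 candies — without a single cherry one.
The next draw must be cherry, so 203 + 1 = 204.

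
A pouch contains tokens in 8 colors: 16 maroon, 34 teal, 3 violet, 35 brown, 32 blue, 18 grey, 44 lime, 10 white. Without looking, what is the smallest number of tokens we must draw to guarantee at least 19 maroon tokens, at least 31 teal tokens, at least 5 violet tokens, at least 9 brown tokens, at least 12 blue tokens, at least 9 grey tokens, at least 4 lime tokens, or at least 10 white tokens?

The worst case stops just short of every target: all 16 maroon, 30 teal, all 3 violet, 8 brown, 11 blue, 8 grey, 3 lime, 9 white — 16 + 30 + 3 + 8 + 11 + 8 + 3 + 9 = 88 tokens.
One more token must push some color to its target, so 88 + 1 = 89.

89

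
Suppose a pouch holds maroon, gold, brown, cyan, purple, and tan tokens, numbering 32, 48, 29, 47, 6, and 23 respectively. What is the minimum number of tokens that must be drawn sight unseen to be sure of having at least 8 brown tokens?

The worst case draws every non-brown token first: 32 + 48 + 47 + 6 + 23 = 156.
The next 8 draws are then forced to be brown, giving 156 + 8 = 164.

164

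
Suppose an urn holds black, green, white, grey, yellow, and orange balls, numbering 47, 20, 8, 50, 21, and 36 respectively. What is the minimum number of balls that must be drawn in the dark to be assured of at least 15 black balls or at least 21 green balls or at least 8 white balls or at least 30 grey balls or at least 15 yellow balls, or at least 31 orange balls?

The worst case stops just short of every target: 14 black, 20 green, 7 white, 29 grey, 14 yellow, 30 orange — 14 + 20 + 7 + 29 + 14 + 30 = 114 balls.
One more ball must push some color to its target, so 114 + 1 = 115.

115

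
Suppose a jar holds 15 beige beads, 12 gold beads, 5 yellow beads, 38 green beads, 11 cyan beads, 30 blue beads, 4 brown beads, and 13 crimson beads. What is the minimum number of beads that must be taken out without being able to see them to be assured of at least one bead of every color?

The hardest color to obtain is brown: we could draw every other bead first — 128 − 4 = 124 beads — without a single brown one.
The next draw must be brown, so 124 + 1 = 125.

125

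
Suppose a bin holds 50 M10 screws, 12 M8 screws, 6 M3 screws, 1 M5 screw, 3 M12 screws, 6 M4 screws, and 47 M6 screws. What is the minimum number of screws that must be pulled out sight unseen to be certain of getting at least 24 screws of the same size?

75

Treat the 7 sizes as pigeonholes.
In the worst case we take at most 23 of each size, but all 12 M8, all 6 M3, all 1 M5, all 3 M12, and all 6 M4 (fewer than 23), giving 23 + 12 + 6 + 1 + 3 + 6 + 23 = 74.
One more screw then forces some size to 24, so 74 + 1 = 75.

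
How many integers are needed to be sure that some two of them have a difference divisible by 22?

23

Use the pigeonhole principle on residue classes: two integers differ by a multiple of 22 exactly when they share a remainder mod 22.
There are 22 residue classes mod 22, so 22 integers can all lie in distinct classes.
One more integer must repeat a residue, giving a difference divisible by 22. So n = 22 + 1 = 23.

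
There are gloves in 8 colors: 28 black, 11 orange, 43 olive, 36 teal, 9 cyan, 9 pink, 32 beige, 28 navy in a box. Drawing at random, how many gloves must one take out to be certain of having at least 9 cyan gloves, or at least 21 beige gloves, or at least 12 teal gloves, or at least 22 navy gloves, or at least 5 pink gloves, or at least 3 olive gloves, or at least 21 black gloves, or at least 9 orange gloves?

Each of the 8 colors has its own threshold; avoid all of them simultaneously.
The worst case stops just short of every target: 20 black, 8 orange, 2 olive, 11 teal, 8 cyan, 4 pink, 20 beige, 21 navy — 20 + 8 + 2 + 11 + 8 + 4 + 20 + 21 = 94 gloves.
One more glove must push some color to its target, so 94 + 1 = 95.

95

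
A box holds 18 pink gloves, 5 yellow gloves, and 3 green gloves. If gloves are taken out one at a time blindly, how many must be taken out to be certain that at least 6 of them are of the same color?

Treat the 3 colors as pigeonholes.
In the worst case we take at most 5 of each color, but all 3 green (fewer than 5), giving 5 + 5 + 3 = 13.
One more glove then forces some color to 6, so 13 + 1 = 14.

14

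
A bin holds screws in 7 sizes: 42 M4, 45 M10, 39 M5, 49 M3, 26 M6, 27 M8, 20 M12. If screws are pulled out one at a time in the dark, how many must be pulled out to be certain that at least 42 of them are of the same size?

236

In the worst case we take at most 41 of each size, but all 39 M5, all 26 M6, all 27 M8, and all 20 M12 (fewer than 41), giving 41 + 41 + 39 + 41 + 26 + 27 + 20 = 235.
One more screw then forces some size to 42, so 235 + 1 = 236.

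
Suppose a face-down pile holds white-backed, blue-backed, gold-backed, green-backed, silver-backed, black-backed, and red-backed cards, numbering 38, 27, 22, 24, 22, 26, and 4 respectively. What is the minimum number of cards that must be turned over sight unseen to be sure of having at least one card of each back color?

160

The hardest back color to obtain is red-backed: we could draw every other card first — 163 − 4 = 159 cards — without a single red-backed one.
The next draw must be red-backed, so 159 + 1 = 160.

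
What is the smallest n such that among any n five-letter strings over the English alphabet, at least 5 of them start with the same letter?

105

There are 26 possible first letters acting as pigeonholes.
With 26 × 4 = 104 five-letter strings over the English alphabet we could place exactly 4 in each, with no class reaching 5.
One more forces some class to hold 5, so 104 + 1 = 105.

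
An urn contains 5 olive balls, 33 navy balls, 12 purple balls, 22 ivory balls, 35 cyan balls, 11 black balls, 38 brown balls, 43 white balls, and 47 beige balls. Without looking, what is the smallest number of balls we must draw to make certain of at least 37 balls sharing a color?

227

In the worst case we take at most 36 of each color, but all 5 olive, all 33 navy, all 12 purple, all 22 ivory, all 35 cyan, and all 11 black (fewer than 36), giving 5 + 33 + 12 + 22 + 35 + 11 + 36 + 36 + 36 = 226.
One more ball then forces some color to 37, so 226 + 1 = 227.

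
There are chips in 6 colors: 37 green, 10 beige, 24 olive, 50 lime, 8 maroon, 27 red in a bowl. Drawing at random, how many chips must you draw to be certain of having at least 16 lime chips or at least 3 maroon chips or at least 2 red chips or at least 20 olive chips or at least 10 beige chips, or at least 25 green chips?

71

The worst case stops just short of every target: 24 green, 9 beige, 19 olive, 15 lime, 2 maroon, 1 red — 24 + 9 + 19 + 15 + 2 + 1 = 70 chips.
One more chip must push some color to its target, so 70 + 1 = 71.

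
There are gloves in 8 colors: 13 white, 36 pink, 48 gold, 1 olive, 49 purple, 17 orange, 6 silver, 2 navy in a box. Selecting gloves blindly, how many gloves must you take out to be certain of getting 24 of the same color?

In the worst case we take at most 23 of each color, but all 13 white, all 1 olive, all 17 orange, all 6 silver, and all 2 navy (fewer than 23), giving 13 + 23 + 23 + 1 + 23 + 17 + 6 + 2 = 108.
One more glove then forces some color to 24, so 108 + 1 = 109.

109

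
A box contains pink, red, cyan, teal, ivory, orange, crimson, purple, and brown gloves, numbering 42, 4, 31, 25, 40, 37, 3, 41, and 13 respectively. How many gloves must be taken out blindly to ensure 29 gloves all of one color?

Treat the 9 colors as pigeonholes.
In the worst case we take at most 28 of each color, but all 4 red, all 25 teal, all 3 crimson, and all 13 brown (fewer than 28), giving 28 + 4 + 28 + 25 + 28 + 28 + 3 + 28 + 13 = 185.
One more glove then forces some color to 29, so 185 + 1 = 186.

186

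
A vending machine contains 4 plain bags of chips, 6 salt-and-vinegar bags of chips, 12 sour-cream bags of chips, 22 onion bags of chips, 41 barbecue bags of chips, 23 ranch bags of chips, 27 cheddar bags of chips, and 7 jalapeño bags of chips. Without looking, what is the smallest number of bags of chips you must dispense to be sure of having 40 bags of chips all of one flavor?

141

In the worst case we take at most 39 of each flavor, but all 4 plain, all 6 salt-and-vinegar, all 12 sour-cream, all 22 onion, all 23 ranch, all 27 cheddar, and all 7 jalapeño (fewer than 39), giving 4 + 6 + 12 + 22 + 39 + 23 + 27 + 7 = 140.
One more bag of chips then forces some flavor to 40, so 140 + 1 = 141.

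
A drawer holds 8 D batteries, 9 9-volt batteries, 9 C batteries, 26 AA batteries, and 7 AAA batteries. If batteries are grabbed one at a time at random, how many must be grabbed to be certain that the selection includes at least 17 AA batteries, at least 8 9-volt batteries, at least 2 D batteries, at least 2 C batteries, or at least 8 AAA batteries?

33

Each of the 5 types has its own threshold; avoid all of them simultaneously.
The worst case stops just short of every target: 1 D, 7 9-volt, 1 C, 16 AA, 7 AAA — 1 + 7 + 1 + 16 + 7 = 32 batteries.
One more battery must push some type to its target, so 32 + 1 = 33.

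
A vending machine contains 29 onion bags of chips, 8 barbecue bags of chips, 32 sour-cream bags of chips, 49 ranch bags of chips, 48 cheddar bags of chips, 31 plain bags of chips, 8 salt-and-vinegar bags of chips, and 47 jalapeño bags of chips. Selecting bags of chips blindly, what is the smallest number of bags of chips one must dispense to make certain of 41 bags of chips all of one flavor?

Treat the 8 flavors as pigeonholes.
In the worst case we take at most 40 of each flavor, but all 29 onion, all 8 barbecue, all 32 sour-cream, all 31 plain, and all 8 salt-and-vinegar (fewer than 40), giving 29 + 8 + 32 + 40 + 40 + 31 + 8 + 40 = 228.
One more bag of chips then forces some flavor to 41, so 228 + 1 = 229.

229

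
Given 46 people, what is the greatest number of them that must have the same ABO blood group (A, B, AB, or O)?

There are 4 ABO blood groups, which serve as the pigeonholes.
If each of the 4 ABO blood groups held at most 11, the total would be at most 4 × 11 = 44 < 46, a contradiction.
So at least one holds ⌈46/4⌉ = 12.

12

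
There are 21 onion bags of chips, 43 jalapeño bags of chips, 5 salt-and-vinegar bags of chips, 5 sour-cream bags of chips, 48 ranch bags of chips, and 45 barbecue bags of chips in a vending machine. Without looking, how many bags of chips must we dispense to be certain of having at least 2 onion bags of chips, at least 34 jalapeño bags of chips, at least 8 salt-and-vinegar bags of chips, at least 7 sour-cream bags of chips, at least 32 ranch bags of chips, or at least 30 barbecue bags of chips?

Each of the 6 flavors has its own threshold; avoid all of them simultaneously.
The worst case stops just short of every target: 1 onion, 33 jalapeño, all 5 salt-and-vinegar, all 5 sour-cream, 31 ranch, 29 barbecue — 1 + 33 + 5 + 5 + 31 + 29 = 104 bags of chips.
One more bag of chips must push some flavor to its target, so 104 + 1 = 105.

105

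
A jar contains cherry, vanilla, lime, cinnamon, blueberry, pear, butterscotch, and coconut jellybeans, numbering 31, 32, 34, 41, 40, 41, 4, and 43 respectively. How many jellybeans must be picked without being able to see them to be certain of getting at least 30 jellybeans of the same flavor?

In the worst case we take at most 29 of each flavor, but all 4 butterscotch (fewer than 29), giving 29 + 29 + 29 + 29 + 29 + 29 + 4 + 29 = 207.
One more jellybean then forces some flavor to 30, so 207 + 1 = 208.

208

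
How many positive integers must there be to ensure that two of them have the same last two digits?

101

There are 100 possible two-digit endings acting as pigeonholes.
With 100 positive integers we could place one in each, avoiding any repeat.
One more forces some class to hold 2, so 100 + 1 = 101.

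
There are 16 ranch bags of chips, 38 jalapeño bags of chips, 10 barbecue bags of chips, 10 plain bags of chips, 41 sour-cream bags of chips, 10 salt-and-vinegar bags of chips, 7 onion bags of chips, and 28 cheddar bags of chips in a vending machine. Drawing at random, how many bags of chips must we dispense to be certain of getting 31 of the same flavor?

Treat the 8 flavors as pigeonholes.
In the worst case we take at most 30 of each flavor, but all 16 ranch, all 10 barbecue, all 10 plain, all 10 salt-and-vinegar, all 7 onion, and all 28 cheddar (fewer than 30), giving 16 + 30 + 10 + 10 + 30 + 10 + 7 + 28 = 141.
One more bag of chips then forces some flavor to 31, so 141 + 1 = 142.

142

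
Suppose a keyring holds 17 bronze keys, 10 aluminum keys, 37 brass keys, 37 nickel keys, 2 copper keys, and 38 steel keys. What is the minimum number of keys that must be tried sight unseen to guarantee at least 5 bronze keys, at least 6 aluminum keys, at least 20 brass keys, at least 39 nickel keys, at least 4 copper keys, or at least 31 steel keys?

98

The worst case stops just short of every target: 4 bronze, 5 aluminum, 19 brass, all 37 nickel, all 2 copper, 30 steel — 4 + 5 + 19 + 37 + 2 + 30 = 97 keys.
One more key must push some type to its target, so 97 + 1 = 98.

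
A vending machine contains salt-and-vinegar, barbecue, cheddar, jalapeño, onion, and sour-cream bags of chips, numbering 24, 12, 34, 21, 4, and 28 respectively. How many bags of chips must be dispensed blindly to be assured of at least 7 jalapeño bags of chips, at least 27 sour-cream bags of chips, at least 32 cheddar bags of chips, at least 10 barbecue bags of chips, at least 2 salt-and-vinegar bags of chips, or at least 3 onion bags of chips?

The worst case stops just short of every target: 1 salt-and-vinegar, 9 barbecue, 31 cheddar, 6 jalapeño, 2 onion, 26 sour-cream — 1 + 9 + 31 + 6 + 2 + 26 = 75 bags of chips.
One more bag of chips must push some flavor to its target, so 75 + 1 = 76.

76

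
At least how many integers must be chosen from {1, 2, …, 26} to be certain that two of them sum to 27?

14

Partition {1, …, 26} into 13 pairs: {1,26}, {2,25}, …, {13,14}.
Choosing 13 integers — say the integers 1 through 13 — takes one from each pair and avoids the property.
Choosing 14 forces two into the same pair by pigeonhole, and those sum to 27. So 14.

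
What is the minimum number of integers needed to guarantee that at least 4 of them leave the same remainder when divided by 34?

There are 34 residue classes modulo 34 acting as pigeonholes.
With 34 × 3 = 102 integers we could place exactly 3 in each, with no class reaching 4.
One more forces some class to hold 4, so 102 + 1 = 103.

103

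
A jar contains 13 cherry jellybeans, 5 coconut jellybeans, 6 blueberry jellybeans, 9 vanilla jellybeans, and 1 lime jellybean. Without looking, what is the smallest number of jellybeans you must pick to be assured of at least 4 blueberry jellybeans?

The worst case draws every non-blueberry jellybean first: 13 + 5 + 9 + 1 = 28.
The next 4 draws are then forced to be blueberry, giving 28 + 4 = 32.

32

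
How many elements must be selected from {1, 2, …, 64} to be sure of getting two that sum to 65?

Partition {1, …, 64} into 32 pairs: {1,64}, {2,63}, …, {32,33}.
Choosing 32 integers — say the integers 1 through 32 — takes one from each pair and avoids the property.
Choosing 33 forces two into the same pair by pigeonhole, and those sum to 65. So 33.

33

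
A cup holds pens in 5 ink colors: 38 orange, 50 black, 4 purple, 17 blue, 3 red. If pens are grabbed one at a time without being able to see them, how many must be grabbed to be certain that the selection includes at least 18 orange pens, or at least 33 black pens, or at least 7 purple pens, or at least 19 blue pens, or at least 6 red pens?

The worst case stops just short of every target: 17 orange, 32 black, all 4 purple, all 17 blue, all 3 red — 17 + 32 + 4 + 17 + 3 = 73 pens.
One more pen must push some ink color to its target, so 73 + 1 = 74.

74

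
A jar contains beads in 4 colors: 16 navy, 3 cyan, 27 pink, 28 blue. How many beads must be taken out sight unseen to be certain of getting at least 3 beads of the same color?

Treat the 4 colors as pigeonholes.
The worst case takes 2 beads of each color without reaching 3 of any: 4 × 2 = 8.
The next bead must bring some color to 3, so 8 + 1 = 9.

9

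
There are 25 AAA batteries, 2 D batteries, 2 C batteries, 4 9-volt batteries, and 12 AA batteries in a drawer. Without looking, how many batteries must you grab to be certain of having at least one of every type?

44

The hardest type to obtain is D: we could draw every other battery first — 45 − 2 = 43 batteries — without a single D one.
The next draw must be D, so 43 + 1 = 44.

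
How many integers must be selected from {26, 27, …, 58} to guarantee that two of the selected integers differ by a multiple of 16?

Use the pigeonhole principle on residue classes: group the integers by remainder mod 16; there are 16 residue classes, each nonempty in this range.
Choosing one from each class (16 integers) avoids any shared remainder.
One more choice must repeat a class, so two differ by a multiple of 16. Hence 16 + 1 = 17.

17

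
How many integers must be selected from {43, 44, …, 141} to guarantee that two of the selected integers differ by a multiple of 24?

Group the integers by remainder mod 24; there are 24 residue classes, each nonempty in this range.
Choosing one from each class (24 integers) avoids any shared remainder.
One more choice must repeat a class, so two differ by a multiple of 24. Hence 24 + 1 = 25.

25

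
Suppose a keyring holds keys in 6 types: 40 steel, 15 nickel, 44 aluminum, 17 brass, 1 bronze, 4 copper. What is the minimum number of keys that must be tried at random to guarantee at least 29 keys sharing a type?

Treat the 6 types as pigeonholes.
In the worst case we take at most 28 of each type, but all 15 nickel, all 17 brass, all 1 bronze, and all 4 copper (fewer than 28), giving 28 + 15 + 28 + 17 + 1 + 4 = 93.
One more key then forces some type to 29, so 93 + 1 = 94.

94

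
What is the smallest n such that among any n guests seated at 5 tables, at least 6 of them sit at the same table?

There are 5 tables acting as pigeonholes.
With 5 × 5 = 25 guests we could place exactly 5 in each, with no class reaching 6.
One more forces some class to hold 6, so 25 + 1 = 26.

26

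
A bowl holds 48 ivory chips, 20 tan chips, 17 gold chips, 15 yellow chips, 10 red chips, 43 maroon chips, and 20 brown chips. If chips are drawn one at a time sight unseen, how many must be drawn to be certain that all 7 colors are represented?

The hardest color to obtain is red: we could draw every other chip first — 173 − 10 = 163 chips — without a single red one.
The next draw must be red, so 163 + 1 = 164.

164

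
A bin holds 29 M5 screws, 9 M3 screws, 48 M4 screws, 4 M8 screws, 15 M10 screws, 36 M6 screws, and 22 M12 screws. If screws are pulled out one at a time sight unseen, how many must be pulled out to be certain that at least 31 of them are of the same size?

140

In the worst case we take at most 30 of each size, but all 29 M5, all 9 M3, all 4 M8, all 15 M10, and all 22 M12 (fewer than 30), giving 29 + 9 + 30 + 4 + 15 + 30 + 22 = 139.
One more screw then forces some size to 31, so 139 + 1 = 140.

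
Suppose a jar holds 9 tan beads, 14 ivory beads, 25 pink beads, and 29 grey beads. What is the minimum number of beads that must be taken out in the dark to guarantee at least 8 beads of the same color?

The worst case takes 7 beads of each color without reaching 8 of any: 4 × 7 = 28.
The next bead must bring some color to 8, so 28 + 1 = 29.

29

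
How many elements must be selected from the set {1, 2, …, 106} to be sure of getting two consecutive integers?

Partition {1, …, 106} into 53 pairs: {1,2}, {3,4}, …, {105,106}.
Choosing 53 integers — say the 53 even numbers 2, 4, …, 106 — takes one from each pair and avoids the property.
Choosing 54 forces two into the same pair by pigeonhole, and those are consecutive. So 54.

54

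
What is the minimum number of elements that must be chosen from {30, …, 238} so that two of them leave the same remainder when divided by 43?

Group the integers by remainder mod 43; there are 43 residue classes, each nonempty in this range.
Choosing one from each class (43 integers) avoids any shared remainder.
One more choice must repeat a class, so two differ by a multiple of 43. Hence 43 + 1 = 44.

44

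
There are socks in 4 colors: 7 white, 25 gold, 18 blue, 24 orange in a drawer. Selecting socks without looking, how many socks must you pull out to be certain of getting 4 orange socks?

54

To avoid orange socks as long as possible, exhaust the other 3 colors first.
The worst case draws every non-orange sock first: 7 + 25 + 18 = 50.
The next 4 draws are then forced to be orange, giving 50 + 4 = 54.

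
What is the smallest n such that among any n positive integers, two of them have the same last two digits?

101

There are 100 possible two-digit endings acting as pigeonholes.
With 100 positive integers we could place one in each, avoiding any repeat.
One more forces some class to hold 2, so 100 + 1 = 101.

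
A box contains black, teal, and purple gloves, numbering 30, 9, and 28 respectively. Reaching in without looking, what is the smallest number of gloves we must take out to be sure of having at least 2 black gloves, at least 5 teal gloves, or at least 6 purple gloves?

The worst case stops just short of every target: 1 black, 4 teal, 5 purple — 1 + 4 + 5 = 10 gloves.
One more glove must push some color to its target, so 10 + 1 = 11.

11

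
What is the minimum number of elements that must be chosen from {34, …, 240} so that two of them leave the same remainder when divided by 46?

Group the integers by remainder mod 46; there are 46 residue classes, each nonempty in this range.
Choosing one from each class (46 integers) avoids any shared remainder.
One more choice must repeat a class, so two differ by a multiple of 46. Hence 46 + 1 = 47.

47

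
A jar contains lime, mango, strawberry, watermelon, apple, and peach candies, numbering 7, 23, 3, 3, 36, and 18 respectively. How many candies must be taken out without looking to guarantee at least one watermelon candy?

88

The worst case draws every non-watermelon candy first: 7 + 23 + 3 + 36 + 18 = 87.
The next draw is then forced to be watermelon, giving 87 + 1 = 88.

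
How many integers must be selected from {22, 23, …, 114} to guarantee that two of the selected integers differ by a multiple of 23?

Group the integers by remainder mod 23; there are 23 residue classes, each nonempty in this range.
Choosing one from each class (23 integers) avoids any shared remainder.
One more choice must repeat a class, so two differ by a multiple of 23. Hence 23 + 1 = 24.

24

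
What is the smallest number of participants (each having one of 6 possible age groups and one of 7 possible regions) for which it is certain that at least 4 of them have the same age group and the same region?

127

There are 6 × 7 = 42 (age group, region) combinations acting as pigeonholes.
With 42 × 3 = 126 participants we could place exactly 3 in each, with no (age group, region) pair reaching 4.
One more forces some (age group, region) pair to hold 4, so 126 + 1 = 127.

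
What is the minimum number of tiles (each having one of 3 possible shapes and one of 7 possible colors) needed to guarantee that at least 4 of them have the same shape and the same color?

There are 3 × 7 = 21 (shape, color) combinations acting as pigeonholes.
With 21 × 3 = 63 tiles we could place exactly 3 in each, with no (shape, color) pair reaching 4.
One more forces some (shape, color) pair to hold 4, so 63 + 1 = 64.

64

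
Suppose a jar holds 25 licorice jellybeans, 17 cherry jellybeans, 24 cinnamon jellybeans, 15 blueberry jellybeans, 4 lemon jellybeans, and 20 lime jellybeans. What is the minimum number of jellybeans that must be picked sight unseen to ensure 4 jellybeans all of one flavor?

19

The worst case takes 3 jellybeans of each flavor without reaching 4 of any: 6 × 3 = 18.
The next jellybean must bring some flavor to 4, so 18 + 1 = 19.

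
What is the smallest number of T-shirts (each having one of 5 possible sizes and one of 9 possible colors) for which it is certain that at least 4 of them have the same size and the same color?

136

There are 5 × 9 = 45 (size, color) combinations acting as pigeonholes.
With 45 × 3 = 135 T-shirts we could place exactly 3 in each, with no (size, color) pair reaching 4.
One more forces some (size, color) pair to hold 4, so 135 + 1 = 136.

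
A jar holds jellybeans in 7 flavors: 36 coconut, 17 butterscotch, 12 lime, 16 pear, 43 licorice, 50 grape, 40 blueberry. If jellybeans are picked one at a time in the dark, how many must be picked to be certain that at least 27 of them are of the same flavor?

150

Treat the 7 flavors as pigeonholes.
In the worst case we take at most 26 of each flavor, but all 17 butterscotch, all 12 lime, and all 16 pear (fewer than 26), giving 26 + 17 + 12 + 16 + 26 + 26 + 26 = 149.
One more jellybean then forces some flavor to 27, so 149 + 1 = 150.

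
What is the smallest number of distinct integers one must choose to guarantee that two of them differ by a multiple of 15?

Use the pigeonhole principle on residue classes: two integers differ by a multiple of 15 exactly when they share a remainder mod 15.
There are 15 residue classes mod 15, so 15 integers can all lie in distinct classes.
One more integer must repeat a residue, giving a difference divisible by 15. So n = 15 + 1 = 16.

16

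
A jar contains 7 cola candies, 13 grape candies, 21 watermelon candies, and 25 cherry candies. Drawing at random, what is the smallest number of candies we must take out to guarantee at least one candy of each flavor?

The hardest flavor to obtain is cola: we could draw every other candy first — 66 − 7 = 59 candies — without a single cola one.
The next draw must be cola, so 59 + 1 = 60.

60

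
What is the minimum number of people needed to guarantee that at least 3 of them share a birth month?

There are 12 months of the year acting as pigeonholes.
With 12 × 2 = 24 people we could place exactly 2 in each, with no class reaching 3.
One more forces some class to hold 3, so 24 + 1 = 25.

25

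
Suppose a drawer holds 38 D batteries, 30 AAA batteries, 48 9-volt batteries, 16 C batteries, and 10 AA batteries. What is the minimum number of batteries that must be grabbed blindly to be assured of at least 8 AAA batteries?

The worst case draws every non-AAA battery first: 38 + 48 + 16 + 10 = 112.
The next 8 draws are then forced to be AAA, giving 112 + 8 = 120.

120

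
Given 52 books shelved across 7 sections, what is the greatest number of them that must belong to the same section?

8

If each of the 7 sections held at most 7, the total would be at most 7 × 7 = 49 < 52, a contradiction.
So at least one holds ⌈52/7⌉ = 8.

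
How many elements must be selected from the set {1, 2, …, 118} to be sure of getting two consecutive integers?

Partition {1, …, 118} into 59 pairs: {1,2}, {3,4}, …, {117,118}.
Choosing 59 integers — say the 59 even numbers 2, 4, …, 118 — takes one from each pair and avoids the property.
Choosing 60 forces two into the same pair by pigeonhole, and those are consecutive. So 60.

60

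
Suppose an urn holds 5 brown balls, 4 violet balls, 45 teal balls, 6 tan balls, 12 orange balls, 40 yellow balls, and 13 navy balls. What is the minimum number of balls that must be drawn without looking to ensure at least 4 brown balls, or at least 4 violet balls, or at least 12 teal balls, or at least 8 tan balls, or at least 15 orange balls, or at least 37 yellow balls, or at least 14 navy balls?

85

The worst case stops just short of every target: 3 brown, 3 violet, 11 teal, all 6 tan, all 12 orange, 36 yellow, 13 navy — 3 + 3 + 11 + 6 + 12 + 36 + 13 = 84 balls.
One more ball must push some color to its target, so 84 + 1 = 85.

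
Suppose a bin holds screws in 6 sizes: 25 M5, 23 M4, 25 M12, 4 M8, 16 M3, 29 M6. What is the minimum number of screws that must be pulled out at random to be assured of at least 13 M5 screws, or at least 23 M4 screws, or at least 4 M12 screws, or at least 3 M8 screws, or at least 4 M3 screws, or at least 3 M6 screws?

The worst case stops just short of every target: 12 M5, 22 M4, 3 M12, 2 M8, 3 M3, 2 M6 — 12 + 22 + 3 + 2 + 3 + 2 = 44 screws.
One more screw must push some size to its target, so 44 + 1 = 45.

45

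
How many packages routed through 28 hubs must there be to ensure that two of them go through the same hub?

29

There are 28 hubs acting as pigeonholes.
With 28 packages we could place one in each, avoiding any repeat.
One more forces some class to hold 2, so 28 + 1 = 29.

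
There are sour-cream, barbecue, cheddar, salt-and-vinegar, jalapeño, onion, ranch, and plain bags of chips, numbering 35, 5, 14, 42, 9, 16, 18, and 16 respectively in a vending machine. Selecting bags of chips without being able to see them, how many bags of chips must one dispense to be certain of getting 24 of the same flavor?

Treat the 8 flavors as pigeonholes.
In the worst case we take at most 23 of each flavor, but all 5 barbecue, all 14 cheddar, all 9 jalapeño, all 16 onion, all 18 ranch, and all 16 plain (fewer than 23), giving 23 + 5 + 14 + 23 + 9 + 16 + 18 + 16 = 124.
One more bag of chips then forces some flavor to 24, so 124 + 1 = 125.

125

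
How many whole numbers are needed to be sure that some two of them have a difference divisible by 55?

56

Use the pigeonhole principle on residue classes: two integers differ by a multiple of 55 exactly when they share a remainder mod 55.
There are 55 residue classes mod 55, so 55 integers can all lie in distinct classes.
One more integer must repeat a residue, giving a difference divisible by 55. So n = 55 + 1 = 56.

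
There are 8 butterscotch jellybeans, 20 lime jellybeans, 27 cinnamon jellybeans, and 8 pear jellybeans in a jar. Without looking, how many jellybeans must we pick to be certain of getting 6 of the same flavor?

21

Treat the 4 flavors as pigeonholes.
The worst case takes 5 jellybeans of each flavor without reaching 6 of any: 4 × 5 = 20.
The next jellybean must bring some flavor to 6, so 20 + 1 = 21.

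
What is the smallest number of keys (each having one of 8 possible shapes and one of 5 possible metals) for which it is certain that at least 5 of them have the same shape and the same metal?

161

There are 8 × 5 = 40 (shape, metal) combinations acting as pigeonholes.
With 40 × 4 = 160 keys we could place exactly 4 in each, with no (shape, metal) pair reaching 5.
One more forces some (shape, metal) pair to hold 5, so 160 + 1 = 161.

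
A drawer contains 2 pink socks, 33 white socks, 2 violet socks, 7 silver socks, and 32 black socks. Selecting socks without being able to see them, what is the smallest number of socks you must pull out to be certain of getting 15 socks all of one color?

40

In the worst case we take at most 14 of each color, but all 2 pink, all 2 violet, and all 7 silver (fewer than 14), giving 2 + 14 + 2 + 7 + 14 = 39.
One more sock then forces some color to 15, so 39 + 1 = 40.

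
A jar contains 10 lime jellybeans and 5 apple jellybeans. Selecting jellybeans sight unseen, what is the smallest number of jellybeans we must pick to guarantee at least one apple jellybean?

The worst case draws every non-apple jellybean first: 10.
The next draw is then forced to be apple, giving 10 + 1 = 11.

11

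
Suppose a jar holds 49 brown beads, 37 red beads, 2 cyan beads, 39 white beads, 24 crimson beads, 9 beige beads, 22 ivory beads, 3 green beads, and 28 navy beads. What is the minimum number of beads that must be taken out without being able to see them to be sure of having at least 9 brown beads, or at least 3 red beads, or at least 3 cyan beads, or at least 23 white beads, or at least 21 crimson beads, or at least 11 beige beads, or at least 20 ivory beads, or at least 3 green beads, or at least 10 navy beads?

The worst case stops just short of every target: 8 brown, 2 red, 2 cyan, 22 white, 20 crimson, all 9 beige, 19 ivory, 2 green, 9 navy — 8 + 2 + 2 + 22 + 20 + 9 + 19 + 2 + 9 = 93 beads.
One more bead must push some color to its target, so 93 + 1 = 94.

94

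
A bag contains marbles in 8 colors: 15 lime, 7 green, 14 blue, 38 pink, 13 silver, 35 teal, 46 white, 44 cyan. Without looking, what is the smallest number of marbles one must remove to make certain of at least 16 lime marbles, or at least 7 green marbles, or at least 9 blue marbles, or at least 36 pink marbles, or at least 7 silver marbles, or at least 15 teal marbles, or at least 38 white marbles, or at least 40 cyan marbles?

Each of the 8 colors has its own threshold; avoid all of them simultaneously.
The worst case stops just short of every target: 15 lime, 6 green, 8 blue, 35 pink, 6 silver, 14 teal, 37 white, 39 cyan — 15 + 6 + 8 + 35 + 6 + 14 + 37 + 39 = 160 marbles.
One more marble must push some color to its target, so 160 + 1 = 161.

161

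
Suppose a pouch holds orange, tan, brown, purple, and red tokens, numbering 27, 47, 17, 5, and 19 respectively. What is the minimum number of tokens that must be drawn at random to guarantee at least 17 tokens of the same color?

Treat the 5 colors as pigeonholes.
In the worst case we take at most 16 of each color, but all 5 purple (fewer than 16), giving 16 + 16 + 16 + 5 + 16 = 69.
One more token then forces some color to 17, so 69 + 1 = 70.

70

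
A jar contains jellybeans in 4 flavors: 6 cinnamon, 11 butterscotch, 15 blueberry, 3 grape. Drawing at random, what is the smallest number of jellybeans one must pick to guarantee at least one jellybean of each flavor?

33

The hardest flavor to obtain is grape: we could draw every other jellybean first — 35 − 3 = 32 jellybeans — without a single grape one.
The next draw must be grape, so 32 + 1 = 33.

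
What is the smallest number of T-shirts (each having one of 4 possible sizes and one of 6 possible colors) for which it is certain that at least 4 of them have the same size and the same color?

73

There are 4 × 6 = 24 (size, color) combinations acting as pigeonholes.
With 24 × 3 = 72 T-shirts we could place exactly 3 in each, with no (size, color) pair reaching 4.
One more forces some (size, color) pair to hold 4, so 72 + 1 = 73.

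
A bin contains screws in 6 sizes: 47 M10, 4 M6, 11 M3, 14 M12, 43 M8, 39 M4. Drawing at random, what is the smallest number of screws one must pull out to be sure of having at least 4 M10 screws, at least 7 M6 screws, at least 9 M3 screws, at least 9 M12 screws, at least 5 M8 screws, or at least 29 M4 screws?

The worst case stops just short of every target: 3 M10, all 4 M6, 8 M3, 8 M12, 4 M8, 28 M4 — 3 + 4 + 8 + 8 + 4 + 28 = 55 screws.
One more screw must push some size to its target, so 55 + 1 = 56.

56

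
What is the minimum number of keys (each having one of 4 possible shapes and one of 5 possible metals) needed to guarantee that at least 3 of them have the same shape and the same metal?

41

There are 4 × 5 = 20 (shape, metal) combinations acting as pigeonholes.
With 20 × 2 = 40 keys we could place exactly 2 in each, with no (shape, metal) pair reaching 3.
One more forces some (shape, metal) pair to hold 3, so 40 + 1 = 41.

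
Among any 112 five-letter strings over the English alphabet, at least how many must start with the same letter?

5

There are 26 possible first letters, which serve as the pigeonholes.
If each of the 26 possible first letters held at most 4, the total would be at most 26 × 4 = 104 < 112, a contradiction.
So at least one holds ⌈112/26⌉ = 5.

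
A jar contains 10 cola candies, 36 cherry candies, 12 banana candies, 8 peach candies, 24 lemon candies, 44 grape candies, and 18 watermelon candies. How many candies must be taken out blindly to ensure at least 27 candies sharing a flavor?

In the worst case we take at most 26 of each flavor, but all 10 cola, all 12 banana, all 8 peach, all 24 lemon, and all 18 watermelon (fewer than 26), giving 10 + 26 + 12 + 8 + 24 + 26 + 18 = 124.
One more candy then forces some flavor to 27, so 124 + 1 = 125.

125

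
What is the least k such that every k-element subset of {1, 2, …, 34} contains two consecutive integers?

18

Partition {1, …, 34} into 17 pairs: {1,2}, {3,4}, …, {33,34}.
Choosing 17 integers — say the 17 even numbers 2, 4, …, 34 — takes one from each pair and avoids the property.
Choosing 18 forces two into the same pair by pigeonhole, and those are consecutive. So 18.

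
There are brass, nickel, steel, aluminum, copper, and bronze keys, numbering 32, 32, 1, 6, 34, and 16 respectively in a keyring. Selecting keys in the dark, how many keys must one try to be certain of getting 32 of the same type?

Treat the 6 types as pigeonholes.
In the worst case we take at most 31 of each type, but all 1 steel, all 6 aluminum, and all 16 bronze (fewer than 31), giving 31 + 31 + 1 + 6 + 31 + 16 = 116.
One more key then forces some type to 32, so 116 + 1 = 117.

117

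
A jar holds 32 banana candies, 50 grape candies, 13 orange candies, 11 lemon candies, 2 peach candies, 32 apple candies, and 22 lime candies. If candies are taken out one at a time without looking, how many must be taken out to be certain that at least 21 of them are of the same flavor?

107

In the worst case we take at most 20 of each flavor, but all 13 orange, all 11 lemon, and all 2 peach (fewer than 20), giving 20 + 20 + 13 + 11 + 2 + 20 + 20 = 106.
One more candy then forces some flavor to 21, so 106 + 1 = 107.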